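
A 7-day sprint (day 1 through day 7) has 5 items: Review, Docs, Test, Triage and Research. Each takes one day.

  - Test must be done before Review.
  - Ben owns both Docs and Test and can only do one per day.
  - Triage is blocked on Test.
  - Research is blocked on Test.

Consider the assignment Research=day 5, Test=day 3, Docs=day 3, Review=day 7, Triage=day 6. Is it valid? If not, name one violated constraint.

Triage is blocked on Test — holds.
Test must be done before Review — holds.
Research is blocked on Test — holds.
Ben owns both Docs and Test and can only do one per day — violated.

Invalid. Ben owns both Docs and Test and can only do one per day.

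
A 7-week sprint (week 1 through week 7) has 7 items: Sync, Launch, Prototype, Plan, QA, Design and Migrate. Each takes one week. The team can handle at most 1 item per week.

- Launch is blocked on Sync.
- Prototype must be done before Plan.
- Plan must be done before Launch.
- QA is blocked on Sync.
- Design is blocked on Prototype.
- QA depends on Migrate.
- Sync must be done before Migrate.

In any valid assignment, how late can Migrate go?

Precedence pushes Migrate to at least week 2; downstream work caps Migrate at week 6.
Migrate at week 6 is achievable: Launch -> week 4; Sync -> week 1; Migrate -> week 6; Design -> week 5; Prototype -> week 2; Plan -> week 3; QA -> week 7.

week 6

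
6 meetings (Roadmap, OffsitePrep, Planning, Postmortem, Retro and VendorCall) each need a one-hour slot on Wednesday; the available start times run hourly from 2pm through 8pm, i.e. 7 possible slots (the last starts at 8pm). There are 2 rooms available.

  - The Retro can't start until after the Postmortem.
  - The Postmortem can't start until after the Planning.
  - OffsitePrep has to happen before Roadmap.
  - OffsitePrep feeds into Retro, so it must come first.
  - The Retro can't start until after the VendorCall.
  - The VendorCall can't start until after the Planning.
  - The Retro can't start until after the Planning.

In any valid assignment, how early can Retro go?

4pm

Precedence pushes Retro to at least 4pm.
Retro at 4pm is achievable: Postmortem=3pm; VendorCall=3pm; Planning=2pm; Retro=4pm; OffsitePrep=2pm; Roadmap=4pm.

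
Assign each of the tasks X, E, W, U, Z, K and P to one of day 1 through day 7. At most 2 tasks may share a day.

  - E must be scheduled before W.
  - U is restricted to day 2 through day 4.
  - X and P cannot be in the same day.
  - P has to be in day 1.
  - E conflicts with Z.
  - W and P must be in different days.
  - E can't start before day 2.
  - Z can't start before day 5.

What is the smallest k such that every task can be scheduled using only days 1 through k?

The precedence chain requires at least 2 distinct days.
With at most 2 per day and 7 tasks, at least 4 days are needed.
Z can't be placed before day 5, so the schedule must run through at least day 5.
5 works (last occupied day: day 5): for example Z -> day 5; U -> day 2; K -> day 1; E -> day 2; X -> day 3; W -> day 3; P -> day 1.

5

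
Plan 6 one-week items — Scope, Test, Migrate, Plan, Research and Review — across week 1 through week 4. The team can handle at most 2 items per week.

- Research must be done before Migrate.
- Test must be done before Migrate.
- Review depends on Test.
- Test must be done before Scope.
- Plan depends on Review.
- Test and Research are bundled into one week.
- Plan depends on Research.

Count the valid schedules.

Splitting on Scope: it can be week 2 (7), week 3 (8), week 4 (8). Listing each branch's schedules as (Test, Migrate, Plan, Research, Review) by week number:
Scope=week 2: (1,2,4,1,3) (1,3,3,1,2) (1,3,4,1,2) (1,3,4,1,3) (1,4,3,1,2) (1,4,4,1,2) (1,4,4,1,3) — 7.
Scope=week 3: (1,2,3,1,2) (1,2,4,1,2) (1,2,4,1,3) (1,3,4,1,2) (1,4,3,1,2) (1,4,4,1,2) (1,4,4,1,3) (2,4,4,2,3) — 8.
Scope=week 4: (1,2,3,1,2) (1,2,4,1,2) (1,2,4,1,3) (1,3,3,1,2) (1,3,4,1,2) (1,3,4,1,3) (1,4,3,1,2) (2,3,4,2,3) — 8.
Summing: 7 + 8 + 8 = 23.

23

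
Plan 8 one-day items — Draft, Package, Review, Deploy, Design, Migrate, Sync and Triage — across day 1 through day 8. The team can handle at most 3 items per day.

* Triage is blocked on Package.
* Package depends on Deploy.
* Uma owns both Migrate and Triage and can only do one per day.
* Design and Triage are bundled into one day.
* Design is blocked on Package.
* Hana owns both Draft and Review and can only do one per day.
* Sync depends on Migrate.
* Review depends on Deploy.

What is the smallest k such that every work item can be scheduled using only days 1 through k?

3

The precedence chain requires at least 3 distinct days.
With at most 3 per day and 8 work items, at least 3 days are needed.
3 works (last occupied day: day 3): for example Sync in day 2; Triage in day 3; Deploy in day 1; Package in day 2; Review in day 2; Migrate in day 1; Draft in day 1; Design in day 3.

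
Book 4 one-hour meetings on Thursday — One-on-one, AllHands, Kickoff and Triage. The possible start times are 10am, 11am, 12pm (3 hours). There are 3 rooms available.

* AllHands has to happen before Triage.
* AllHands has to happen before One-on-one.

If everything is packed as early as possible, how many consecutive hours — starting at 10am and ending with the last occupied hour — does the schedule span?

The precedence chain requires at least 2 distinct hours.
With at most 3 per hour and 4 meetings, at least 2 hours are needed.
2 works (last occupied hour: 11am): for example Triage in 11am; One-on-one in 11am; Kickoff in 10am; AllHands in 10am.

2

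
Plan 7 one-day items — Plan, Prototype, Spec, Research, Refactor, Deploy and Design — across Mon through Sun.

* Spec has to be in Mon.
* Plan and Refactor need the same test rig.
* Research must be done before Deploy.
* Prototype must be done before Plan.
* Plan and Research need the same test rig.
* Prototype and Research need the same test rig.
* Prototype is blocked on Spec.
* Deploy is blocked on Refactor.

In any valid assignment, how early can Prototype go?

Precedence pushes Prototype to at least Tue; downstream work caps Prototype at Sat.
Prototype at Tue is achievable: Refactor=Mon; Design=Mon; Prototype=Tue; Spec=Mon; Research=Mon; Deploy=Tue; Plan=Wed.

Tue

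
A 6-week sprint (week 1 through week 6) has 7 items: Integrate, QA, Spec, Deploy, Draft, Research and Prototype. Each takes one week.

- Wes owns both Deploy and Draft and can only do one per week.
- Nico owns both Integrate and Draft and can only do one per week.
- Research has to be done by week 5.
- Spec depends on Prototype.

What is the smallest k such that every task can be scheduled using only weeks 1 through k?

2

The precedence chain requires at least 2 distinct weeks.
2 works (last occupied week: week 2): for example QA in week 1, Integrate in week 1, Draft in week 2, Research in week 1, Prototype in week 1, Deploy in week 1, Spec in week 2.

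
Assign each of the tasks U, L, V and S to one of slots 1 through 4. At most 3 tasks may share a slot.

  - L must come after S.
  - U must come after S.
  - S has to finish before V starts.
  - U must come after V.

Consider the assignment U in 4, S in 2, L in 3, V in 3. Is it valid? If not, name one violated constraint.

At most 3 tasks may share a slot — holds.
S has to finish before V starts — holds.
U must come after V — holds.
U must come after S — holds.
L must come after S — holds.

Yes, all constraints hold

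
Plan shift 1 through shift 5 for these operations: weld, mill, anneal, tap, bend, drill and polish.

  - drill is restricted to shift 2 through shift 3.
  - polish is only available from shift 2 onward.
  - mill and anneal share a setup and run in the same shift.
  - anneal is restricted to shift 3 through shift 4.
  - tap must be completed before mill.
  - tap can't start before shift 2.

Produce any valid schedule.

drill in shift 2; anneal in shift 3; weld in shift 1; bend in shift 1; mill in shift 3; polish in shift 2; tap in shift 2

Checking: tap(shift 2) before mill(shift 3); mill = anneal = shift 3; polish=shift 2 in [shift 2,shift 5]; drill=shift 2 in [shift 2,shift 3]; anneal=shift 3 in [shift 3,shift 4]; tap=shift 2 in [shift 2,shift 5].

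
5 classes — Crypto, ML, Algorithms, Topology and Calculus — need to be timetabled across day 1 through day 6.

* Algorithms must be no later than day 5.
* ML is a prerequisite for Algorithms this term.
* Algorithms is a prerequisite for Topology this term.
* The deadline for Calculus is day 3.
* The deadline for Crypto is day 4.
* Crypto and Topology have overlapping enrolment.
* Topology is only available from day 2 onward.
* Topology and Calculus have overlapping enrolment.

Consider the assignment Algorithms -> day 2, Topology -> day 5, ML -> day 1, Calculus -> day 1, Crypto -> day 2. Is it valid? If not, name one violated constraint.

ML is a prerequisite for Algorithms this term — holds.
Algorithms must be no later than day 5 — holds.
Topology is only available from day 2 onward — holds.
Algorithms is a prerequisite for Topology this term — holds.
The deadline for Crypto is day 4 — holds.
Crypto and Topology have overlapping enrolment — holds.
Topology and Calculus have overlapping enrolment — holds.
The deadline for Calculus is day 3 — holds.

Yes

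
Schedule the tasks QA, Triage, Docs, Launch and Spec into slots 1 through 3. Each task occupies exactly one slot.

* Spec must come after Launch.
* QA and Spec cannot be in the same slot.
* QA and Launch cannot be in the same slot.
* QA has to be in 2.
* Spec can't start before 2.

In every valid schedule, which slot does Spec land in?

3

Spec's window is 2–3.
QA is fixed at 2, and Spec can't share a slot with QA.
So Spec must be 3.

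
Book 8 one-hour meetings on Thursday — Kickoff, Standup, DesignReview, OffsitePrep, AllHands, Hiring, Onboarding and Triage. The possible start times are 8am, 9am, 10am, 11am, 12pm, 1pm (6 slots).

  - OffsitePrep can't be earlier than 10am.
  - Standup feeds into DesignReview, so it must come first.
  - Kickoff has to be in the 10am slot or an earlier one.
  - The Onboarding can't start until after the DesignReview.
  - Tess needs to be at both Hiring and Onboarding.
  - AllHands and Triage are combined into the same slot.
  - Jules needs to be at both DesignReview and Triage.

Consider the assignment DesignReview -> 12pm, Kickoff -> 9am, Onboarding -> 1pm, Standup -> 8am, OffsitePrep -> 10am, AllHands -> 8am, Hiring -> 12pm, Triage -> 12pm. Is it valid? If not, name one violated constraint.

No — it violates: Jules needs to be at both DesignReview and Triage

OffsitePrep can't be earlier than 10am — holds.
Tess needs to be at both Hiring and Onboarding — holds.
Kickoff has to be in the 10am slot or an earlier one — holds.
Jules needs to be at both DesignReview and Triage — violated.
Standup feeds into DesignReview, so it must come first — holds.
The Onboarding can't start until after the DesignReview — holds.
AllHands and Triage are combined into the same slot — violated.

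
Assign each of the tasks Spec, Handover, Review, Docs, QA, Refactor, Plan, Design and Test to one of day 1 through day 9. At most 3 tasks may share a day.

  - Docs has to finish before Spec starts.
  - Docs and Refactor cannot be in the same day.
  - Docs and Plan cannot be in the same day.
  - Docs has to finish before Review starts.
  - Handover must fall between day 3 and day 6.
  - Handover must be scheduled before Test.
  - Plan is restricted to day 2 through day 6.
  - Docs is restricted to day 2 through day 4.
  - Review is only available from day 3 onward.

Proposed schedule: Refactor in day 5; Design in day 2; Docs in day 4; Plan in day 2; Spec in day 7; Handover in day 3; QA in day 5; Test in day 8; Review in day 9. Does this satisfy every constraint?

Docs and Refactor cannot be in the same day — holds.
Docs has to finish before Spec starts — holds.
Handover must fall between day 3 and day 6 — holds.
Docs and Plan cannot be in the same day — holds.
Docs is restricted to day 2 through day 4 — holds.
Plan is restricted to day 2 through day 6 — holds.
Handover must be scheduled before Test — holds.
Docs has to finish before Review starts — holds.
At most 3 tasks may share a day — holds.
Review is only available from day 3 onward — holds.

Valid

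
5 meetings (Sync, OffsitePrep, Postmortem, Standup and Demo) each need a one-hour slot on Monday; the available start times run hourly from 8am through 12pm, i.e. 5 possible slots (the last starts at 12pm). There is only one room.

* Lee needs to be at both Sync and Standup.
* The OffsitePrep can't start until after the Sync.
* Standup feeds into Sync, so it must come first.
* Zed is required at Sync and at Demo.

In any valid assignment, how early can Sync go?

Precedence pushes Sync to at least 9am; downstream work caps Sync at 11am.
Sync at 9am is achievable: OffsitePrep=10am; Demo=12pm; Sync=9am; Standup=8am; Postmortem=11am.

9am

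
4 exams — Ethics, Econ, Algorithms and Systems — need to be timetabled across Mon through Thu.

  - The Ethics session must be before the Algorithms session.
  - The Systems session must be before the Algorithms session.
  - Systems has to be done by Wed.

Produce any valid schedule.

Algorithms -> Tue; Econ -> Mon; Ethics -> Mon; Systems -> Mon

Checking: Systems(Mon) before Algorithms(Tue); Ethics(Mon) before Algorithms(Tue); Systems=Mon in [Mon,Wed].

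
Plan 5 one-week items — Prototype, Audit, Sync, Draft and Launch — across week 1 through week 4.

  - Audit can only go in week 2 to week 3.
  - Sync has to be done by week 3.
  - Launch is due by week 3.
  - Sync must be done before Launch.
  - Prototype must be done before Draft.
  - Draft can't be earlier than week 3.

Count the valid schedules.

30

Splitting on Prototype: it can be week 1 (12), week 2 (12), week 3 (6). Listing each branch's schedules as (Audit, Sync, Draft, Launch) by week number:
Prototype=week 1: (2,1,3,2) (2,1,3,3) (2,1,4,2) (2,1,4,3) (2,2,3,3) (2,2,4,3) (3,1,3,2) (3,1,3,3) (3,1,4,2) (3,1,4,3) (3,2,3,3) (3,2,4,3) — 12.
Prototype=week 2: (2,1,3,2) (2,1,3,3) (2,1,4,2) (2,1,4,3) (2,2,3,3) (2,2,4,3) (3,1,3,2) (3,1,3,3) (3,1,4,2) (3,1,4,3) (3,2,3,3) (3,2,4,3) — 12.
Prototype=week 3: (2,1,4,2) (2,1,4,3) (2,2,4,3) (3,1,4,2) (3,1,4,3) (3,2,4,3) — 6.
Summing: 12 + 12 + 6 = 30.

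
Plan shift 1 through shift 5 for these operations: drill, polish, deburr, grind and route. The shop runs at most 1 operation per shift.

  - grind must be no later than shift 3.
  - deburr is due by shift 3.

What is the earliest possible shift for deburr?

shift 1

Deburr's own window allows nothing later than shift 3.
deburr at shift 1 is achievable: drill -> shift 3; grind -> shift 2; deburr -> shift 1; route -> shift 5; polish -> shift 4.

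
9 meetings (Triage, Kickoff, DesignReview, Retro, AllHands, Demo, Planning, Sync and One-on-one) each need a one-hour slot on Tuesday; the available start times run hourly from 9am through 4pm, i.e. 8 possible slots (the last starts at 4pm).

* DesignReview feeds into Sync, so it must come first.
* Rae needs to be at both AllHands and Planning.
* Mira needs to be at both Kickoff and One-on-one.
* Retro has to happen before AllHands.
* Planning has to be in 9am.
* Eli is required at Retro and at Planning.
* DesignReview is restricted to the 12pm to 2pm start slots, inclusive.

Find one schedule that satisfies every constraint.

Triage in 9am, Kickoff in 9am, One-on-one in 10am, Demo in 9am, Planning in 9am, DesignReview in 12pm, Retro in 10am, AllHands in 11am, Sync in 1pm

Checking: DesignReview(12pm) before Sync(1pm); Retro(10am) before AllHands(11am); Kickoff(9am) != One-on-one(10am); Retro(10am) != Planning(9am); AllHands(11am) != Planning(9am); Planning=9am in [9am,9am]; DesignReview=12pm in [12pm,2pm].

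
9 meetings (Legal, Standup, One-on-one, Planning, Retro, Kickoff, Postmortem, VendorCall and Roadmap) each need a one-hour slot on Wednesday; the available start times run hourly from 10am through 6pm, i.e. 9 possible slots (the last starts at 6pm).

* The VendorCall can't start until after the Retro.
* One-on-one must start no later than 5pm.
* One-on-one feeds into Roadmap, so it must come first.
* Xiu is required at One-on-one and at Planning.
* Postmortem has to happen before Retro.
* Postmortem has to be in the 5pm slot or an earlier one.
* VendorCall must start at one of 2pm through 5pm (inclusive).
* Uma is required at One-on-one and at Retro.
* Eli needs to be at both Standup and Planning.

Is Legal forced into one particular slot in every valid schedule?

Legal can be 10am (e.g. Legal=10am, Standup=10am, One-on-one=10am, Postmortem=10am, Roadmap=11am, Kickoff=10am, VendorCall=2pm, Planning=11am, Retro=11am) or 11am (e.g. VendorCall -> 2pm; Standup -> 10am; Postmortem -> 10am; Legal -> 11am; Roadmap -> 11am; Planning -> 11am; Retro -> 11am; One-on-one -> 10am; Kickoff -> 10am).

No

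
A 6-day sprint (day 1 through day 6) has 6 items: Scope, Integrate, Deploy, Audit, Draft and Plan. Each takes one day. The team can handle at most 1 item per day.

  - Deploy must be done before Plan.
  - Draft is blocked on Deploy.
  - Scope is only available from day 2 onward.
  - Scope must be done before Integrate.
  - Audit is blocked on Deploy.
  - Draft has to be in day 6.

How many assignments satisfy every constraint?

Splitting on Scope: it can be day 2 (6), day 3 (4), day 4 (2). Listing each branch's schedules as (Integrate, Deploy, Audit, Draft, Plan) by day number:
Scope=day 2: (3,1,4,6,5) (3,1,5,6,4) (4,1,3,6,5) (4,1,5,6,3) (5,1,3,6,4) (5,1,4,6,3) — 6.
Scope=day 3: (4,1,2,6,5) (4,1,5,6,2) (5,1,2,6,4) (5,1,4,6,2) — 4.
Scope=day 4: (5,1,2,6,3) (5,1,3,6,2) — 2.
Summing: 6 + 4 + 2 = 12.

12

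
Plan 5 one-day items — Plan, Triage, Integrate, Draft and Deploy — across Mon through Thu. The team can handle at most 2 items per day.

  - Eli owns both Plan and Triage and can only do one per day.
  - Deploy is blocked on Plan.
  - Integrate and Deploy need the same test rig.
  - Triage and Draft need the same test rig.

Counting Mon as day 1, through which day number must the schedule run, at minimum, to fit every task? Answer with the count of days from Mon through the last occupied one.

3

The precedence chain requires at least 2 distinct days.
With at most 2 per day and 5 tasks, at least 3 days are needed.
3 works (last occupied day: Wed): for example Integrate in Mon; Triage in Tue; Draft in Wed; Deploy in Tue; Plan in Mon.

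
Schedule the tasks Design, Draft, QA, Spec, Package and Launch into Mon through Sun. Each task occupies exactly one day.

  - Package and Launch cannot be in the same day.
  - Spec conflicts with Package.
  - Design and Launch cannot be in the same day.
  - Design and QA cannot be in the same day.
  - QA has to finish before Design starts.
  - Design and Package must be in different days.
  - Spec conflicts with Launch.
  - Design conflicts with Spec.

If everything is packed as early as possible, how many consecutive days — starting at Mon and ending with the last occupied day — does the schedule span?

The precedence chain requires at least 2 distinct days.
Those bounds only give 2; check 3 days directly (anything shorter is at least as hard).
Could 3 days be enough, i.e. nothing placed later than Wed? No: Design must come after QA (at Mon or later) → {Tue, Wed}; Design, Spec, Package and Launch must all be in different days (Design/Spec can't share; Design/Package can't share; Design/Launch can't share; Spec/Package can't share; Spec/Launch can't share; Package/Launch can't share), but they are limited to Design in {Tue, Wed}, Spec in {Mon, Tue, Wed}, Package in {Mon, Tue, Wed}, Launch in {Mon, Tue, Wed} — together just 3 days: 4 tasks can't fit in 3 distinct days.
So 3 days is not enough.
4 works (last occupied day: Thu): for example QA -> Mon; Spec -> Mon; Design -> Tue; Draft -> Mon; Package -> Wed; Launch -> Thu.

4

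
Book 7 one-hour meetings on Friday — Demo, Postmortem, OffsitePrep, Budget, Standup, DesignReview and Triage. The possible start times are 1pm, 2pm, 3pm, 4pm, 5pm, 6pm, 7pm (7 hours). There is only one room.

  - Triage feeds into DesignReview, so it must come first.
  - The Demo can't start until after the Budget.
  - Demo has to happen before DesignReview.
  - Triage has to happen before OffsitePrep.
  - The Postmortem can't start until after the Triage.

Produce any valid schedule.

Postmortem -> 5pm; OffsitePrep -> 6pm; Triage -> 1pm; Standup -> 7pm; Budget -> 2pm; Demo -> 3pm; DesignReview -> 4pm

Checking: Demo(3pm) before DesignReview(4pm); Triage(1pm) before Postmortem(5pm); Triage(1pm) before DesignReview(4pm); Budget(2pm) before Demo(3pm); Triage(1pm) before OffsitePrep(6pm); max 1 per hour (cap 1).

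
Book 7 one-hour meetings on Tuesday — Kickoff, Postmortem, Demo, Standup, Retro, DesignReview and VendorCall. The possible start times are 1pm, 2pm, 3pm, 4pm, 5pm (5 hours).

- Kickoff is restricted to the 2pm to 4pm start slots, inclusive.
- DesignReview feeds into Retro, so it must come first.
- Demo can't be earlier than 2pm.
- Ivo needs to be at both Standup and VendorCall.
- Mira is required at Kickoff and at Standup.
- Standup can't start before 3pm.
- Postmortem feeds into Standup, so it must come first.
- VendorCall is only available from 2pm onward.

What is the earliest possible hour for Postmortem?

Downstream work caps Postmortem at 4pm.
Postmortem at 1pm is achievable: DesignReview -> 1pm; Kickoff -> 2pm; Standup -> 3pm; Retro -> 2pm; VendorCall -> 2pm; Demo -> 2pm; Postmortem -> 1pm.

1pm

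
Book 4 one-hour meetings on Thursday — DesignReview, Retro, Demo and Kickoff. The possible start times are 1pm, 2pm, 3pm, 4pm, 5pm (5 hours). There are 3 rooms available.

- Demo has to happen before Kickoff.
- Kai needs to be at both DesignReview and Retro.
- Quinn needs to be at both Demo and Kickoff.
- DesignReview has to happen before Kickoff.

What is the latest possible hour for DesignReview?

Downstream work caps DesignReview at 4pm.
DesignReview at 4pm is achievable: Retro -> 1pm; Kickoff -> 5pm; DesignReview -> 4pm; Demo -> 1pm.

4pm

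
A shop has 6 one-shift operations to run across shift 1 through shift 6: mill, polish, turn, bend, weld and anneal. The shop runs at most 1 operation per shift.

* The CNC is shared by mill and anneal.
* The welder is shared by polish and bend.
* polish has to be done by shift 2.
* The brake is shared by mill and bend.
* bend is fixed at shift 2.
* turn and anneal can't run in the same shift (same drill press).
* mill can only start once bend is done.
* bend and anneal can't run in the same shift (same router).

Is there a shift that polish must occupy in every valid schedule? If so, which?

shift 1

polish's window is shift 1–shift 2.
bend is fixed at shift 2, and polish can't share a shift with bend.
So polish must be shift 1.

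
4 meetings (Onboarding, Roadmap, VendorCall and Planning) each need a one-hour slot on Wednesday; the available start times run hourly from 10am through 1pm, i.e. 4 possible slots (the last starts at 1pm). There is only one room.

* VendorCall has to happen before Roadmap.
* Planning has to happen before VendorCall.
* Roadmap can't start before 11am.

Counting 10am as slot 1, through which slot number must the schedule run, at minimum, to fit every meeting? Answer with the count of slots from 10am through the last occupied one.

4 slots

The precedence chain requires at least 3 distinct slots.
With at most 1 per slot and 4 meetings, at least 4 slots are needed.
4 works (last occupied slot: 1pm): for example VendorCall -> 11am, Planning -> 10am, Roadmap -> 12pm, Onboarding -> 1pm.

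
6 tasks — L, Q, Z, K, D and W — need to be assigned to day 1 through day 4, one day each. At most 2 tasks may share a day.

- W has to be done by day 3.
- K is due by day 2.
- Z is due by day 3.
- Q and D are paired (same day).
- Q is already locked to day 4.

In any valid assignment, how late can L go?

L at day 3 is achievable: Z in day 1; Q in day 4; D in day 4; L in day 3; K in day 1; W in day 2.
Nothing later works — the capacity limit rule out every day after day 3.

day 3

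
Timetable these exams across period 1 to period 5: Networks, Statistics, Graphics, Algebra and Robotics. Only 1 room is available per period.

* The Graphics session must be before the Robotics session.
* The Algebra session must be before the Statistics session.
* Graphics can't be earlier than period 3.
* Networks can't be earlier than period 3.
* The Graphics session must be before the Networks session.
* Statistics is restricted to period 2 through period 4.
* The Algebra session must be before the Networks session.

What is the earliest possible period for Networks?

Networks is available from period 3; precedence pushes Networks to at least period 4.
Networks at period 4 is achievable: Graphics=period 3; Robotics=period 5; Algebra=period 1; Networks=period 4; Statistics=period 2.

period 4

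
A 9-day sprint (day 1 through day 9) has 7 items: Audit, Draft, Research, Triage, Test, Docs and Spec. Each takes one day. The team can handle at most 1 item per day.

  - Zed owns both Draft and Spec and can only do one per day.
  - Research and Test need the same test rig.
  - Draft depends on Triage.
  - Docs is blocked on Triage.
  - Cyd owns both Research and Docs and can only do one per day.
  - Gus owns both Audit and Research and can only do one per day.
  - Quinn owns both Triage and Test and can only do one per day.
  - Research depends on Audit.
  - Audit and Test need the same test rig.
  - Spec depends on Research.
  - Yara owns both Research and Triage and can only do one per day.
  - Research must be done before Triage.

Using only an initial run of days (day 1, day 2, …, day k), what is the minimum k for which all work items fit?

7 days

The precedence chain requires at least 4 distinct days.
With at most 1 per day and 7 work items, at least 7 days are needed.
7 works (last occupied day: day 7): for example Triage=day 3, Research=day 2, Draft=day 4, Test=day 7, Docs=day 5, Spec=day 6, Audit=day 1.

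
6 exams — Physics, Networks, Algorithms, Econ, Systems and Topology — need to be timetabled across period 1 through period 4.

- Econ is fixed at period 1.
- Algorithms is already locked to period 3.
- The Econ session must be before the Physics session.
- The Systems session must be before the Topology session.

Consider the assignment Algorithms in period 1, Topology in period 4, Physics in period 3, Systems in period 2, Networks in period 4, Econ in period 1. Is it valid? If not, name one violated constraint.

Algorithms is already locked to period 3 — violated.
Econ is fixed at period 1 — holds.
The Systems session must be before the Topology session — holds.
The Econ session must be before the Physics session — holds.

No — it violates: Algorithms is already locked to period 3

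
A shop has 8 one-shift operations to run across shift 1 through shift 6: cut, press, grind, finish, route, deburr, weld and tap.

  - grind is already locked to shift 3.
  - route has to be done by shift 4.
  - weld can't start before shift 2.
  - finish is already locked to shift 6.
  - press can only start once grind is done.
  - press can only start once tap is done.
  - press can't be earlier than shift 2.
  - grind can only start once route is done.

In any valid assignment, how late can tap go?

shift 5

Downstream work caps tap at shift 5.
tap at shift 5 is achievable: tap -> shift 5, cut -> shift 1, press -> shift 6, deburr -> shift 1, weld -> shift 2, finish -> shift 6, route -> shift 1, grind -> shift 3.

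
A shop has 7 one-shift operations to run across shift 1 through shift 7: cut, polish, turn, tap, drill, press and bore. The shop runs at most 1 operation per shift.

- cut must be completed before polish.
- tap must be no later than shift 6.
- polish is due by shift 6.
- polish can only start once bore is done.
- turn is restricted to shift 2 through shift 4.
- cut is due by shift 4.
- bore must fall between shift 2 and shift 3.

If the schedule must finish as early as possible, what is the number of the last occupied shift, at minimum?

The precedence chain requires at least 2 distinct shifts.
With at most 1 per shift and 7 operations, at least 7 shifts are needed.
Propagating the time windows through the other constraints, polish can't land before shift 3, so the schedule must run through at least shift 3.
7 works (last occupied shift: shift 7): for example cut -> shift 1; polish -> shift 4; bore -> shift 2; press -> shift 7; tap -> shift 5; drill -> shift 6; turn -> shift 3.

shift 7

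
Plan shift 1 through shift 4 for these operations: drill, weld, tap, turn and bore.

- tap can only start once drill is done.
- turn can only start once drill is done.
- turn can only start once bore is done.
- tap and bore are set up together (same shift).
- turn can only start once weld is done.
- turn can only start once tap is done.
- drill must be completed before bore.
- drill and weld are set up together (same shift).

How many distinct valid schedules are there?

Enumerating: weld -> shift 1, turn -> shift 3, drill -> shift 1, bore -> shift 2, tap -> shift 2 | drill -> shift 1, tap -> shift 2, bore -> shift 2, weld -> shift 1, turn -> shift 4 | tap -> shift 3; drill -> shift 1; bore -> shift 3; turn -> shift 4; weld -> shift 1 | turn -> shift 4, tap -> shift 3, bore -> shift 3, drill -> shift 2, weld -> shift 2.

4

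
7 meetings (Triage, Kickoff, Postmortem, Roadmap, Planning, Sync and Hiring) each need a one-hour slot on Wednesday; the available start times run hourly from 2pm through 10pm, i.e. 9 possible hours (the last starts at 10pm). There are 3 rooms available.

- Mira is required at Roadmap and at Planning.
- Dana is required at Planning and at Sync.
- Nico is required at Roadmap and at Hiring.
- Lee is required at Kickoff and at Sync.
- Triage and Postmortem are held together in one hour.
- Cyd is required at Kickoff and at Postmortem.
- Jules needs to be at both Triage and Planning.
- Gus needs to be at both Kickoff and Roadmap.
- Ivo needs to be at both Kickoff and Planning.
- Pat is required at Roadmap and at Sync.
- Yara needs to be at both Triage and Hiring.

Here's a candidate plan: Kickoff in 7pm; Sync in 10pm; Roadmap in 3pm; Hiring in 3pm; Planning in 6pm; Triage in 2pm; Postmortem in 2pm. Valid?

No — it violates: Nico is required at Roadmap and at Hiring

Pat is required at Roadmap and at Sync — holds.
Jules needs to be at both Triage and Planning — holds.
There are 3 rooms available — holds.
Gus needs to be at both Kickoff and Roadmap — holds.
Dana is required at Planning and at Sync — holds.
Nico is required at Roadmap and at Hiring — violated.
Ivo needs to be at both Kickoff and Planning — holds.
Mira is required at Roadmap and at Planning — holds.
Lee is required at Kickoff and at Sync — holds.
Triage and Postmortem are held together in one hour — holds.
Cyd is required at Kickoff and at Postmortem — holds.
Yara needs to be at both Triage and Hiring — holds.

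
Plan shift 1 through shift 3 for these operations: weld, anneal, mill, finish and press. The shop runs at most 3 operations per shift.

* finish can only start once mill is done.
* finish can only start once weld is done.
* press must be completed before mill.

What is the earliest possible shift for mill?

Precedence pushes mill to at least shift 2; downstream work caps mill at shift 2.
mill at shift 2 is achievable: mill -> shift 2; anneal -> shift 1; finish -> shift 3; weld -> shift 1; press -> shift 1.

shift 2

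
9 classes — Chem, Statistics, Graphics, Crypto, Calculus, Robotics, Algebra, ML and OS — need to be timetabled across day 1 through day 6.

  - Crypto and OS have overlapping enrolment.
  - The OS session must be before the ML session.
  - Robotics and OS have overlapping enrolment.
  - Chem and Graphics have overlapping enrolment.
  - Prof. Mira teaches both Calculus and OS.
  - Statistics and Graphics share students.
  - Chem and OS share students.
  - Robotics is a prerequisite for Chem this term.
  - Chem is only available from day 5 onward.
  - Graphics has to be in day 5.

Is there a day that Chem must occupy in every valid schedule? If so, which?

day 6

Chem's window is day 5–day 6.
Graphics is fixed at day 5, and Chem can't share a day with Graphics.
So Chem must be day 6.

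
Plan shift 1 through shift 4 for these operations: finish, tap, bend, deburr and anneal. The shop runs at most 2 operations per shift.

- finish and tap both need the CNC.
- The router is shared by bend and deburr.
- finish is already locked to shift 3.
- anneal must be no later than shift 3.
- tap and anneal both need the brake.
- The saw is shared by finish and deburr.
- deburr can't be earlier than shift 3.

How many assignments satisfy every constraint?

Splitting on tap: it can be shift 1 (5), shift 2 (5), shift 4 (8). Listing each branch's schedules as (finish, bend, deburr, anneal) by shift number:
tap=shift 1: (3,1,4,2) (3,1,4,3) (3,2,4,2) (3,2,4,3) (3,3,4,2) — 5.
tap=shift 2: (3,1,4,1) (3,1,4,3) (3,2,4,1) (3,2,4,3) (3,3,4,1) — 5.
tap=shift 4: (3,1,4,1) (3,1,4,2) (3,1,4,3) (3,2,4,1) (3,2,4,2) (3,2,4,3) (3,3,4,1) (3,3,4,2) — 8.
Summing: 5 + 5 + 8 = 18.

18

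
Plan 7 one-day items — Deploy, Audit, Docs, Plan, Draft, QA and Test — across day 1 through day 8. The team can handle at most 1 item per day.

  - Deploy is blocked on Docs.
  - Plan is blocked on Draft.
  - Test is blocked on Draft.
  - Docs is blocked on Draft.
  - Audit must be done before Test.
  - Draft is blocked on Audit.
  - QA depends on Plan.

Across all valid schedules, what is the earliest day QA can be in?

Precedence pushes QA to at least day 4.
QA at day 4 is achievable: Test=day 6; QA=day 4; Plan=day 3; Deploy=day 7; Draft=day 2; Docs=day 5; Audit=day 1.

day 4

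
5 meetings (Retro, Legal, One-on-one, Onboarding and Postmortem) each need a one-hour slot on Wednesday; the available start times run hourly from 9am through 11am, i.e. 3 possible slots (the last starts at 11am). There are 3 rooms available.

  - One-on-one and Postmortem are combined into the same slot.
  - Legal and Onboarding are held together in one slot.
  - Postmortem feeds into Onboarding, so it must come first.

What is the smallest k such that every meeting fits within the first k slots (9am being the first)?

2

The precedence chain requires at least 2 distinct slots.
With at most 3 per slot and 5 meetings, at least 2 slots are needed.
2 works (last occupied slot: 10am): for example Onboarding=10am; Postmortem=9am; Retro=9am; Legal=10am; One-on-one=9am.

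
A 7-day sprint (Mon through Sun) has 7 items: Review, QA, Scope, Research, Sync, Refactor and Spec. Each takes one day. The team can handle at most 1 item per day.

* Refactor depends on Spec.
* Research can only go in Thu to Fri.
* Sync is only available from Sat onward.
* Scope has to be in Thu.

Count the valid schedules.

Splitting on Review: it can be Mon (6), Tue (6), Wed (6), Sat (3), Sun (3). Listing each branch's schedules as (QA, Scope, Research, Sync, Refactor, Spec):
Review=Mon: (Tue,Thu,Fri,Sat,Sun,Wed) (Tue,Thu,Fri,Sun,Sat,Wed) (Wed,Thu,Fri,Sat,Sun,Tue) (Wed,Thu,Fri,Sun,Sat,Tue) (Sat,Thu,Fri,Sun,Wed,Tue) (Sun,Thu,Fri,Sat,Wed,Tue) — 6.
Review=Tue: (Mon,Thu,Fri,Sat,Sun,Wed) (Mon,Thu,Fri,Sun,Sat,Wed) (Wed,Thu,Fri,Sat,Sun,Mon) (Wed,Thu,Fri,Sun,Sat,Mon) (Sat,Thu,Fri,Sun,Wed,Mon) (Sun,Thu,Fri,Sat,Wed,Mon) — 6.
Review=Wed: (Mon,Thu,Fri,Sat,Sun,Tue) (Mon,Thu,Fri,Sun,Sat,Tue) (Tue,Thu,Fri,Sat,Sun,Mon) (Tue,Thu,Fri,Sun,Sat,Mon) (Sat,Thu,Fri,Sun,Tue,Mon) (Sun,Thu,Fri,Sat,Tue,Mon) — 6.
Review=Sat: (Mon,Thu,Fri,Sun,Wed,Tue) (Tue,Thu,Fri,Sun,Wed,Mon) (Wed,Thu,Fri,Sun,Tue,Mon) — 3.
Review=Sun: (Mon,Thu,Fri,Sat,Wed,Tue) (Tue,Thu,Fri,Sat,Wed,Mon) (Wed,Thu,Fri,Sat,Tue,Mon) — 3.
Summing: 6 + 6 + 6 + 3 + 3 = 24.

24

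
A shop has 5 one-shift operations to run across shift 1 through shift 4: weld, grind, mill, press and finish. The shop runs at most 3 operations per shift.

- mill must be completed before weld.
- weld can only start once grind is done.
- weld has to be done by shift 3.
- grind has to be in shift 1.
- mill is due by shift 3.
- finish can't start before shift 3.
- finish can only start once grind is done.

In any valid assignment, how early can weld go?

Precedence pushes weld to at least shift 2; weld's own window allows nothing later than shift 3.
weld at shift 2 is achievable: weld=shift 2; mill=shift 1; press=shift 1; finish=shift 3; grind=shift 1.

shift 2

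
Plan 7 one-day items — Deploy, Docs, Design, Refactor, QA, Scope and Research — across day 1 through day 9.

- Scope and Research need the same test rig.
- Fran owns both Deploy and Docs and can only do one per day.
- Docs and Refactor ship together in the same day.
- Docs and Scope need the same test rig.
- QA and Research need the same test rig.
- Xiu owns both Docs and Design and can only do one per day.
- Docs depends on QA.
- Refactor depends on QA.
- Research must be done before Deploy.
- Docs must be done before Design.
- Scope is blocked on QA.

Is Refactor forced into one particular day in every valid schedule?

No

Refactor can be day 2 (e.g. Deploy -> day 3; QA -> day 1; Docs -> day 2; Design -> day 3; Refactor -> day 2; Research -> day 2; Scope -> day 3) or day 3 (e.g. Research=day 3, Docs=day 3, Scope=day 2, Deploy=day 4, Design=day 4, QA=day 1, Refactor=day 3).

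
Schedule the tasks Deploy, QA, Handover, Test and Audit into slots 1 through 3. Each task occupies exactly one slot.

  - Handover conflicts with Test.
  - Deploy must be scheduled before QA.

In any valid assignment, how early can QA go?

2

Precedence pushes QA to at least 2.
QA at 2 is achievable: Deploy in 1, Audit in 1, Test in 2, Handover in 1, QA in 2.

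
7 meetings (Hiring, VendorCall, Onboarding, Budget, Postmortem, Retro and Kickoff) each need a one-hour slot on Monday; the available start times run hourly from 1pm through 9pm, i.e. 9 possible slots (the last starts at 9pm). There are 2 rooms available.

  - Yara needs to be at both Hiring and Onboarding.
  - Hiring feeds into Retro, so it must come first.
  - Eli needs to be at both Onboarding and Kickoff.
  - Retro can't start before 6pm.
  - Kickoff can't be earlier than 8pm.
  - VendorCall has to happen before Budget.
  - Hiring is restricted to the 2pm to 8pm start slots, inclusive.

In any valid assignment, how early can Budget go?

2pm

Precedence pushes Budget to at least 2pm.
Budget at 2pm is achievable: Retro -> 6pm, VendorCall -> 1pm, Onboarding -> 1pm, Budget -> 2pm, Kickoff -> 8pm, Hiring -> 2pm, Postmortem -> 3pm.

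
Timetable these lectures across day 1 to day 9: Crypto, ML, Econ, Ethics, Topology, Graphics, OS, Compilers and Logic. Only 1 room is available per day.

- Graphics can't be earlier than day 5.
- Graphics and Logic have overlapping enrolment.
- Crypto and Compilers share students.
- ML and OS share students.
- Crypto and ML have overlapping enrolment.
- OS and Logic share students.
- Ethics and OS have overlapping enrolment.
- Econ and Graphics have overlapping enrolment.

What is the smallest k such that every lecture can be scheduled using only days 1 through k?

With at most 1 per day and 9 lectures, at least 9 days are needed.
Graphics can't be placed before day 5, so the schedule must run through at least day 5.
9 works (last occupied day: day 9): for example ML=day 2, Crypto=day 1, Topology=day 6, OS=day 7, Logic=day 9, Compilers=day 8, Econ=day 3, Ethics=day 4, Graphics=day 5.

9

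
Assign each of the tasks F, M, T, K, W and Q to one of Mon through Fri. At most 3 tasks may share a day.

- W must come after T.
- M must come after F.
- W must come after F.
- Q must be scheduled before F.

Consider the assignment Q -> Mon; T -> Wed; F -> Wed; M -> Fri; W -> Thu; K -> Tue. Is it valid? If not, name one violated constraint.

W must come after F — holds.
At most 3 tasks may share a day — holds.
Q must be scheduled before F — holds.
M must come after F — holds.
W must come after T — holds.

Yes, all constraints hold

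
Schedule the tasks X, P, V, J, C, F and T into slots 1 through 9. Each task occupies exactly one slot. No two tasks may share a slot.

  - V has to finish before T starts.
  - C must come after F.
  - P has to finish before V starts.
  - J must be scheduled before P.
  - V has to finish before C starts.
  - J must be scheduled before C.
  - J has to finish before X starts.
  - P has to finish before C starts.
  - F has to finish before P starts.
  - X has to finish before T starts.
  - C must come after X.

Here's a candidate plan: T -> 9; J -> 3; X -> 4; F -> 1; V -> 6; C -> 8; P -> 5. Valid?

C must come after F — holds.
C must come after X — holds.
V has to finish before T starts — holds.
No two tasks may share a slot — holds.
P has to finish before C starts — holds.
J has to finish before X starts — holds.
J must be scheduled before C — holds.
P has to finish before V starts — holds.
F has to finish before P starts — holds.
X has to finish before T starts — holds.
V has to finish before C starts — holds.
J must be scheduled before P — holds.

Yes, all constraints hold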